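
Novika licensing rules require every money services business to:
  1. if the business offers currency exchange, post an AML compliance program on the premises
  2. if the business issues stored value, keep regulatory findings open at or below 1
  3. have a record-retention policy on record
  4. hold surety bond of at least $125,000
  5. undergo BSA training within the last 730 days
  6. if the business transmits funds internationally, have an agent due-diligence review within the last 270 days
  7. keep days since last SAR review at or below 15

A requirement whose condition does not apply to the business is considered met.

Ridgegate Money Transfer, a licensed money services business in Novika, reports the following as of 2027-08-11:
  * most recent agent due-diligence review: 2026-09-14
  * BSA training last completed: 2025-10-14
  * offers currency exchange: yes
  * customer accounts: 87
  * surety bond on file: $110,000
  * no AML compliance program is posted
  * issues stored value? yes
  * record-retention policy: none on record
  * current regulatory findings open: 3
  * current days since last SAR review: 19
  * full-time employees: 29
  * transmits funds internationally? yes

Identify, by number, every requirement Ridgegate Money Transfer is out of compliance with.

1. condition 'offers currency exchange' holds; AML compliance program absent → not met
2. condition 'issues stored value' holds; regulatory findings open 3 > 1 → not met
3. record-retention policy absent → not met
4. surety bond $110,000 < $125,000 → not met
5. BSA training 666 days ago vs limit 730 → met
6. condition 'transmits funds internationally' holds; agent due-diligence review 331 days ago vs limit 270 → not met
7. days since last SAR review 19 > 15 → not met
Not met: 1, 2, 3, 4, 6, 7

1, 2, 3, 4, 6, 7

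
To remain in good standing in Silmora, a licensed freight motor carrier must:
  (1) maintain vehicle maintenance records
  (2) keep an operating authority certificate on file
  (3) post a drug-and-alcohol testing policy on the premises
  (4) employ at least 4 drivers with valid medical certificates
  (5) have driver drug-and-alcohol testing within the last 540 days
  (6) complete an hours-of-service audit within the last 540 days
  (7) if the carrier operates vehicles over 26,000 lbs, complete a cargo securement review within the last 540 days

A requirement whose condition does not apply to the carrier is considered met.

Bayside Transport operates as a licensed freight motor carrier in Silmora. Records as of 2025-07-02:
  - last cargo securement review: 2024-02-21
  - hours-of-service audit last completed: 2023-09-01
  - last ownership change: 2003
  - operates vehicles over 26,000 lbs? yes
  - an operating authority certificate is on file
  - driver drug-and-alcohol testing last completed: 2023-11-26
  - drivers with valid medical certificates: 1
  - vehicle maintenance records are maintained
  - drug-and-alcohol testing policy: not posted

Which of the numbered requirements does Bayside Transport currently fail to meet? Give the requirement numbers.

1. vehicle maintenance records present → met
2. operating authority certificate present → met
3. drug-and-alcohol testing policy absent → not met
4. drivers with valid medical certificates 1 < 4 → not met
5. driver drug-and-alcohol testing 584 days ago vs limit 540 → not met
6. hours-of-service audit 670 days ago vs limit 540 → not met
7. condition 'operates vehicles over 26,000 lbs' holds; cargo securement review 497 days ago vs limit 540 → met
Not met: 3, 4, 5, 6

3, 4, 5, 6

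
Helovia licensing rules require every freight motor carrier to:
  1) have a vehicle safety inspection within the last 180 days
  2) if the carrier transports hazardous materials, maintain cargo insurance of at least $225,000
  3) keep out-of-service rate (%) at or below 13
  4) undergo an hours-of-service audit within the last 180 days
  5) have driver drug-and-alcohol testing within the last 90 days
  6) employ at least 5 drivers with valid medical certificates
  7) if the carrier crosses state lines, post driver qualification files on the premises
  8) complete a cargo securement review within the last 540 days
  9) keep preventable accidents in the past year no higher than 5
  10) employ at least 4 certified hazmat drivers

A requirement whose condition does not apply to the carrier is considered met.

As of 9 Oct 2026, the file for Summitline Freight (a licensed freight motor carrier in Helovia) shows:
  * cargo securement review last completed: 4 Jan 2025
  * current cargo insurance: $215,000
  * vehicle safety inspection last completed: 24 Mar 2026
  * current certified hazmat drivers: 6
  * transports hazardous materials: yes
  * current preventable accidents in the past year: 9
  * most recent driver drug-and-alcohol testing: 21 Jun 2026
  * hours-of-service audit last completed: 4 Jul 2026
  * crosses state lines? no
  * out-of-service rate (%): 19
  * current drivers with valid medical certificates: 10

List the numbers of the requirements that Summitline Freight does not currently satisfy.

1, 2, 3, 5, 8, 9

1. vehicle safety inspection 199 days ago vs limit 180 → not met
2. condition 'transports hazardous materials' holds; cargo insurance $215,000 < $225,000 → not met
3. out-of-service rate (%) 19 > 13 → not met
4. hours-of-service audit 97 days ago vs limit 180 → met
5. driver drug-and-alcohol testing 110 days ago vs limit 90 → not met
6. drivers with valid medical certificates 10 ≥ 5 → met
7. condition 'crosses state lines' does not hold → requirement n/a → met
8. cargo securement review 643 days ago vs limit 540 → not met
9. preventable accidents in the past year 9 > 5 → not met
10. certified hazmat drivers 6 ≥ 4 → met
Not met: 1, 2, 3, 5, 8, 9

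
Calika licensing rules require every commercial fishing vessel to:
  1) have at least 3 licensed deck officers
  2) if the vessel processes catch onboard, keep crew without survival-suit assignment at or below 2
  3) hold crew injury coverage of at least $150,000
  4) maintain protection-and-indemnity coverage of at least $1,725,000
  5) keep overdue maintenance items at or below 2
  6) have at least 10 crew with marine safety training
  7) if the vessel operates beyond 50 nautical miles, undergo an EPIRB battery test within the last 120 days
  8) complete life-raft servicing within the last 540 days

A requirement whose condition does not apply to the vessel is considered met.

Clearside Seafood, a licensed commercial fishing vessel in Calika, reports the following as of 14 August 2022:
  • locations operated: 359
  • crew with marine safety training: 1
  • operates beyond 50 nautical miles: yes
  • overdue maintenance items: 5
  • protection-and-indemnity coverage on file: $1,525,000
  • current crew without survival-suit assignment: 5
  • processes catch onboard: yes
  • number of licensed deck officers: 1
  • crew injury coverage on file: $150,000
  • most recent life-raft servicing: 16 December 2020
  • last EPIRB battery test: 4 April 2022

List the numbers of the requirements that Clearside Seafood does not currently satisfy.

1. licensed deck officers 1 < 3 → not met
2. condition 'processes catch onboard' holds; crew without survival-suit assignment 5 > 2 → not met
3. crew injury coverage $150,000 ≥ $150,000 → met
4. protection-and-indemnity coverage $1,525,000 < $1,725,000 → not met
5. overdue maintenance items 5 > 2 → not met
6. crew with marine safety training 1 < 10 → not met
7. condition 'operates beyond 50 nautical miles' holds; EPIRB battery test 132 days ago vs limit 120 → not met
8. life-raft servicing 606 days ago vs limit 540 → not met
Not met: 1, 2, 4, 5, 6, 7, 8

1, 2, 4, 5, 6, 7, 8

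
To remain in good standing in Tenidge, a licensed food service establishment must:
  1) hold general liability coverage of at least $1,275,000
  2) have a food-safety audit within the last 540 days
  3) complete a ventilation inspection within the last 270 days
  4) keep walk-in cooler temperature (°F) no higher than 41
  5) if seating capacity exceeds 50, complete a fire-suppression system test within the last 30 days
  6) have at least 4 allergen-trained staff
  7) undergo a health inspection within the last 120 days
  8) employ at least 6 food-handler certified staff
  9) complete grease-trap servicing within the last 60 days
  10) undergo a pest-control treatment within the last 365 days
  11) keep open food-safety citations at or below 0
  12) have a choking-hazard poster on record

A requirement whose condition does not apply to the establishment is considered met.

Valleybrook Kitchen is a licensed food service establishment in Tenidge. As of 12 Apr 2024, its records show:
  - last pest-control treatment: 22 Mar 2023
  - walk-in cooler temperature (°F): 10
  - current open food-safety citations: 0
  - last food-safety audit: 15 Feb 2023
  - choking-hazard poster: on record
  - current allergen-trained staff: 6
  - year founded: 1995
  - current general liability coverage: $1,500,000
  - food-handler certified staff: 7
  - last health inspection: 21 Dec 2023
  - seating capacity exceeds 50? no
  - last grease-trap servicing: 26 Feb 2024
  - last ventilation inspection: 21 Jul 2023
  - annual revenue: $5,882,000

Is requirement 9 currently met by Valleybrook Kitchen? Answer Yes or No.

9. grease-trap servicing 46 days ago vs limit 60 → met

Yes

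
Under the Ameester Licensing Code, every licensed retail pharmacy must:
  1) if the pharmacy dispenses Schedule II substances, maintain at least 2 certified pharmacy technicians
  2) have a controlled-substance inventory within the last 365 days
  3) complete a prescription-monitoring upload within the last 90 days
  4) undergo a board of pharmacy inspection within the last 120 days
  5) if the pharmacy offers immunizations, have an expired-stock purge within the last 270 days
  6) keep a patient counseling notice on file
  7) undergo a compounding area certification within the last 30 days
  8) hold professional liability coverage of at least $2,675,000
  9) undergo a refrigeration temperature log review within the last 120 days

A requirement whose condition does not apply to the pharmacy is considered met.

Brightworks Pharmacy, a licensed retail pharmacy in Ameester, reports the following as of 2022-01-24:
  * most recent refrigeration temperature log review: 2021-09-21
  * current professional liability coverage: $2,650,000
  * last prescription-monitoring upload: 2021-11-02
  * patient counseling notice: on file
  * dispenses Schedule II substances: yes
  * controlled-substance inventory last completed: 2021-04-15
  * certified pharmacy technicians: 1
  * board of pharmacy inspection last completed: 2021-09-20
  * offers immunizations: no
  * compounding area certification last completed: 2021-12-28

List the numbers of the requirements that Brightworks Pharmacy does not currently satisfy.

1. condition 'dispenses Schedule II substances' holds; certified pharmacy technicians 1 < 2 → not met
2. controlled-substance inventory 284 days ago vs limit 365 → met
3. prescription-monitoring upload 83 days ago vs limit 90 → met
4. board of pharmacy inspection 126 days ago vs limit 120 → not met
5. condition 'offers immunizations' does not hold → requirement n/a → met
6. patient counseling notice present → met
7. compounding area certification 27 days ago vs limit 30 → met
8. professional liability coverage $2,650,000 < $2,675,000 → not met
9. refrigeration temperature log review 125 days ago vs limit 120 → not met
Not met: 1, 4, 8, 9

1, 4, 8, 9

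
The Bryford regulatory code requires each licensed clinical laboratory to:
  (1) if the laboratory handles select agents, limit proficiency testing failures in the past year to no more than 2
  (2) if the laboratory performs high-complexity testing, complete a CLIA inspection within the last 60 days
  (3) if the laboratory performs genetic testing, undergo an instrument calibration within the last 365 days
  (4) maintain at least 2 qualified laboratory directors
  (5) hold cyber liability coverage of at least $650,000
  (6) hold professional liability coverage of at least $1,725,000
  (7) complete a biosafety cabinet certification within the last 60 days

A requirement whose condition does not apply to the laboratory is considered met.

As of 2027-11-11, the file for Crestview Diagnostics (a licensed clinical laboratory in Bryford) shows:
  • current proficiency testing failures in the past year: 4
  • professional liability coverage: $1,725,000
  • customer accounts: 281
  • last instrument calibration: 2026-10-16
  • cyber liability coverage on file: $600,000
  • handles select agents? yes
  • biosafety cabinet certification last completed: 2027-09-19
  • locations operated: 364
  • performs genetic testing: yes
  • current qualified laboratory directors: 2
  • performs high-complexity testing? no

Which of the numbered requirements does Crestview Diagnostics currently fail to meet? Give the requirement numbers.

1, 3, 5

1. condition 'handles select agents' holds; proficiency testing failures in the past year 4 > 2 → not met
2. condition 'performs high-complexity testing' does not hold → requirement n/a → met
3. condition 'performs genetic testing' holds; instrument calibration 391 days ago vs limit 365 → not met
4. qualified laboratory directors 2 ≥ 2 → met
5. cyber liability coverage $600,000 < $650,000 → not met
6. professional liability coverage $1,725,000 ≥ $1,725,000 → met
7. biosafety cabinet certification 53 days ago vs limit 60 → met
Not met: 1, 3, 5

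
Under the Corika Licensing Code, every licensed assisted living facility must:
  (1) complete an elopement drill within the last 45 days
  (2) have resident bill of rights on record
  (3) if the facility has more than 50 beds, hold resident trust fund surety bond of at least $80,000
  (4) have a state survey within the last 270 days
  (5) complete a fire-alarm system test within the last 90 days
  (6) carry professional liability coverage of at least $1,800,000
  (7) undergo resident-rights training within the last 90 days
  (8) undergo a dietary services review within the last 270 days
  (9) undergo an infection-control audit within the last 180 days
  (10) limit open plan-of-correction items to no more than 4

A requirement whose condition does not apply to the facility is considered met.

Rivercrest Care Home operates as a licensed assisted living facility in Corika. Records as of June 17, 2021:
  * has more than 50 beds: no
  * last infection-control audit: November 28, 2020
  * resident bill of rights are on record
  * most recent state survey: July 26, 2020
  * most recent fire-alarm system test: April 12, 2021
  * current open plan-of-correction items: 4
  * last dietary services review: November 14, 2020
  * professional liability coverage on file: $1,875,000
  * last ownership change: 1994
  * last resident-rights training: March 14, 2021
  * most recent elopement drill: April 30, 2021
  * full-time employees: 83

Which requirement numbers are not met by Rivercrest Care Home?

1. elopement drill 48 days ago vs limit 45 → not met
2. resident bill of rights present → met
3. condition 'has more than 50 beds' does not hold → requirement n/a → met
4. state survey 326 days ago vs limit 270 → not met
5. fire-alarm system test 66 days ago vs limit 90 → met
6. professional liability coverage $1,875,000 ≥ $1,800,000 → met
7. resident-rights training 95 days ago vs limit 90 → not met
8. dietary services review 215 days ago vs limit 270 → met
9. infection-control audit 201 days ago vs limit 180 → not met
10. open plan-of-correction items 4 ≤ 4 → met
Not met: 1, 4, 7, 9

1, 4, 7, 9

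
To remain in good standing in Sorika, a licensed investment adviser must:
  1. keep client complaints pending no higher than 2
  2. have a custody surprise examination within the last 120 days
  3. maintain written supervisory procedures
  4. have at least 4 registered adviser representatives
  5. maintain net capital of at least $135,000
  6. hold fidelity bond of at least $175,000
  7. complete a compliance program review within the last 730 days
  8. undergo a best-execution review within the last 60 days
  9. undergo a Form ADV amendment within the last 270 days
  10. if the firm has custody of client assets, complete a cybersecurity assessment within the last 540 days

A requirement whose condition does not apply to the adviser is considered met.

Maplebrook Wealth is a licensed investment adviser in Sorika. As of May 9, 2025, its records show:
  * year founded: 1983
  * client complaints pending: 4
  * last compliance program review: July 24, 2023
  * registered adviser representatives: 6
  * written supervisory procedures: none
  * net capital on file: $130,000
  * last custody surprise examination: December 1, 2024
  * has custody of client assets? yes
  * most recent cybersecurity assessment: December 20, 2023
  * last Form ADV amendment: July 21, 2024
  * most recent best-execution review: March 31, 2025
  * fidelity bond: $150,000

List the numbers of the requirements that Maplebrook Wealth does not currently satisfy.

1. client complaints pending 4 > 2 → not met
2. custody surprise examination 159 days ago vs limit 120 → not met
3. written supervisory procedures absent → not met
4. registered adviser representatives 6 ≥ 4 → met
5. net capital $130,000 < $135,000 → not met
6. fidelity bond $150,000 < $175,000 → not met
7. compliance program review 655 days ago vs limit 730 → met
8. best-execution review 39 days ago vs limit 60 → met
9. Form ADV amendment 292 days ago vs limit 270 → not met
10. condition 'has custody of client assets' holds; cybersecurity assessment 506 days ago vs limit 540 → met
Not met: 1, 2, 3, 5, 6, 9

1, 2, 3, 5, 6, 9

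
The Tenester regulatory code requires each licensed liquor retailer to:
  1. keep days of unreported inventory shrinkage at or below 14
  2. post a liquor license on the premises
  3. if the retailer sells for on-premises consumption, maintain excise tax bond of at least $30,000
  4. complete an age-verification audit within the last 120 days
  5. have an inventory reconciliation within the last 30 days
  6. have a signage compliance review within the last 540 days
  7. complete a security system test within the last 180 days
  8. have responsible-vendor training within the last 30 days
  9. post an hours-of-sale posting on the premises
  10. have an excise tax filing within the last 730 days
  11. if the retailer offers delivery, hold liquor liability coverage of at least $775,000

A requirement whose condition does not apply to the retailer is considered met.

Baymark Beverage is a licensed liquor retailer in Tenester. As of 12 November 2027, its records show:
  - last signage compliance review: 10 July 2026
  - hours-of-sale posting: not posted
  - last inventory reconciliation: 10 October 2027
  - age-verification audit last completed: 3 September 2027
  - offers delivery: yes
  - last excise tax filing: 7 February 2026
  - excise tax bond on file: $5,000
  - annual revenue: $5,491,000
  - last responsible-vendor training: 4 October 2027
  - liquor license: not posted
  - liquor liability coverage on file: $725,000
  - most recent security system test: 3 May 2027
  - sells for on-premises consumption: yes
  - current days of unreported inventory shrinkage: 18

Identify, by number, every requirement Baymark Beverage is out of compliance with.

1, 2, 3, 5, 7, 8, 9, 11

1. days of unreported inventory shrinkage 18 > 14 → not met
2. liquor license absent → not met
3. condition 'sells for on-premises consumption' holds; excise tax bond $5,000 < $30,000 → not met
4. age-verification audit 70 days ago vs limit 120 → met
5. inventory reconciliation 33 days ago vs limit 30 → not met
6. signage compliance review 490 days ago vs limit 540 → met
7. security system test 193 days ago vs limit 180 → not met
8. responsible-vendor training 39 days ago vs limit 30 → not met
9. hours-of-sale posting absent → not met
10. excise tax filing 643 days ago vs limit 730 → met
11. condition 'offers delivery' holds; liquor liability coverage $725,000 < $775,000 → not met
Not met: 1, 2, 3, 5, 7, 8, 9, 11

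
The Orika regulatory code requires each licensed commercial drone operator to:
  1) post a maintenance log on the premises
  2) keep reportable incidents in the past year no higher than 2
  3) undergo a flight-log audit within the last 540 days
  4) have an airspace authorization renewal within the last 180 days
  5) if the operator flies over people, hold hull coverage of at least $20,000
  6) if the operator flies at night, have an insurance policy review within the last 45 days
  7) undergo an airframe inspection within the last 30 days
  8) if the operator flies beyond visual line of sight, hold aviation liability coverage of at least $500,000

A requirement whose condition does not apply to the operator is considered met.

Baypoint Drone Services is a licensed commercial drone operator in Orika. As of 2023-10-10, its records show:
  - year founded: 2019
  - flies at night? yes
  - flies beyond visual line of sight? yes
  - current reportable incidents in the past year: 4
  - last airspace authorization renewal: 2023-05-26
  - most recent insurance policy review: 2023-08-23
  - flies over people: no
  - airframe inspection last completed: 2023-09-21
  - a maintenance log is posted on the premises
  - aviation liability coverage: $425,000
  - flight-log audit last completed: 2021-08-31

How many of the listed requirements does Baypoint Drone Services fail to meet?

4

1. maintenance log present → met
2. reportable incidents in the past year 4 > 2 → not met
3. flight-log audit 770 days ago vs limit 540 → not met
4. airspace authorization renewal 137 days ago vs limit 180 → met
5. condition 'flies over people' does not hold → requirement n/a → met
6. condition 'flies at night' holds; insurance policy review 48 days ago vs limit 45 → not met
7. airframe inspection 19 days ago vs limit 30 → met
8. condition 'flies beyond visual line of sight' holds; aviation liability coverage $425,000 < $500,000 → not met
Not met: 4 of 8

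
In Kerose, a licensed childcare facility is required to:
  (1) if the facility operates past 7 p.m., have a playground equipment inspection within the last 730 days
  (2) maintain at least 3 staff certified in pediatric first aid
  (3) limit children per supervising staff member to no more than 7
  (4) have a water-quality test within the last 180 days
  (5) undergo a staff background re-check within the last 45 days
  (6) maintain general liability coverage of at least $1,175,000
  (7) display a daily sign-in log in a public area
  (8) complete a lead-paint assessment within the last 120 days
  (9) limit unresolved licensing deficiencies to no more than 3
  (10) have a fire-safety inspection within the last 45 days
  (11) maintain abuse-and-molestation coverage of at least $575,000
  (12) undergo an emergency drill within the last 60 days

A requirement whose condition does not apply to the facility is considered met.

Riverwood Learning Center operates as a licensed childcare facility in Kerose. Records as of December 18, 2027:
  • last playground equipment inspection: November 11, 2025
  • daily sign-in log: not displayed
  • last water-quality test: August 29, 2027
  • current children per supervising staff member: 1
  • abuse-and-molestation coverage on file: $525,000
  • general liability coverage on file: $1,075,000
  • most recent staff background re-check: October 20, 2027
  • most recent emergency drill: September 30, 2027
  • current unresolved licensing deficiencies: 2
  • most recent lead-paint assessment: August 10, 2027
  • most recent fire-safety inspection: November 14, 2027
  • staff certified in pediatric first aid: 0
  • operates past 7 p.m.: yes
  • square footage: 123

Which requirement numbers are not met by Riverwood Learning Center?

1, 2, 5, 6, 7, 8, 11, 12

1. condition 'operates past 7 p.m.' holds; playground equipment inspection 767 days ago vs limit 730 → not met
2. staff certified in pediatric first aid 0 < 3 → not met
3. children per supervising staff member 1 ≤ 7 → met
4. water-quality test 111 days ago vs limit 180 → met
5. staff background re-check 59 days ago vs limit 45 → not met
6. general liability coverage $1,075,000 < $1,175,000 → not met
7. daily sign-in log absent → not met
8. lead-paint assessment 130 days ago vs limit 120 → not met
9. unresolved licensing deficiencies 2 ≤ 3 → met
10. fire-safety inspection 34 days ago vs limit 45 → met
11. abuse-and-molestation coverage $525,000 < $575,000 → not met
12. emergency drill 79 days ago vs limit 60 → not met
Not met: 1, 2, 5, 6, 7, 8, 11, 12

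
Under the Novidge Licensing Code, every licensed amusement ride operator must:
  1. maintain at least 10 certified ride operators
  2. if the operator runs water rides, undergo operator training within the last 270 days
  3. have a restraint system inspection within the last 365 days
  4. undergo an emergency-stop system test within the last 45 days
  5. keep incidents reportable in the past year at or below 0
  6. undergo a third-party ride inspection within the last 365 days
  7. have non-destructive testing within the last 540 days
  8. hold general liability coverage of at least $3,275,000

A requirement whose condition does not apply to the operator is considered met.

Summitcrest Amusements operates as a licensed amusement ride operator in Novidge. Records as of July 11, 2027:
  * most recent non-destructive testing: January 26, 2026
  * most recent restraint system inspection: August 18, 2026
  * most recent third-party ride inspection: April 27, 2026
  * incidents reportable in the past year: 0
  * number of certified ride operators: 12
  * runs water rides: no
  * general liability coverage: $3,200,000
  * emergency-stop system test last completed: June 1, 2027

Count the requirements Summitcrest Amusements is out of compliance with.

2

1. certified ride operators 12 ≥ 10 → met
2. condition 'runs water rides' does not hold → requirement n/a → met
3. restraint system inspection 327 days ago vs limit 365 → met
4. emergency-stop system test 40 days ago vs limit 45 → met
5. incidents reportable in the past year 0 ≤ 0 → met
6. third-party ride inspection 440 days ago vs limit 365 → not met
7. non-destructive testing 531 days ago vs limit 540 → met
8. general liability coverage $3,200,000 < $3,275,000 → not met
Not met: 2 of 8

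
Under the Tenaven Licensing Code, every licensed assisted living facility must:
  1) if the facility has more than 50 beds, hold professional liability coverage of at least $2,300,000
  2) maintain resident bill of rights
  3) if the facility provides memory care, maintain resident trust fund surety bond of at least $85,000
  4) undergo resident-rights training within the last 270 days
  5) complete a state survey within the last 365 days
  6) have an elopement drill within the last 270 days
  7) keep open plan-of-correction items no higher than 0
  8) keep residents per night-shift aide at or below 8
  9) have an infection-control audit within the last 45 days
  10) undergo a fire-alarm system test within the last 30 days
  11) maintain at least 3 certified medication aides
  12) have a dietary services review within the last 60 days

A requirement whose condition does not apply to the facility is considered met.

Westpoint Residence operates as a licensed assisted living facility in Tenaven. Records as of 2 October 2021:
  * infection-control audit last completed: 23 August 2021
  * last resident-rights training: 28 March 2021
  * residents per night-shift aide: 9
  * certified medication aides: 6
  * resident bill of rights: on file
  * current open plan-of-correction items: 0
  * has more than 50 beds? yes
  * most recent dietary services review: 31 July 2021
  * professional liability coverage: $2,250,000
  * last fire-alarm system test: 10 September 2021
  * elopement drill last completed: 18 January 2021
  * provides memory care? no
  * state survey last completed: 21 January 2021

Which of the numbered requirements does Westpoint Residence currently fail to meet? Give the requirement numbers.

1, 8, 12

1. condition 'has more than 50 beds' holds; professional liability coverage $2,250,000 < $2,300,000 → not met
2. resident bill of rights present → met
3. condition 'provides memory care' does not hold → requirement n/a → met
4. resident-rights training 188 days ago vs limit 270 → met
5. state survey 254 days ago vs limit 365 → met
6. elopement drill 257 days ago vs limit 270 → met
7. open plan-of-correction items 0 ≤ 0 → met
8. residents per night-shift aide 9 > 8 → not met
9. infection-control audit 40 days ago vs limit 45 → met
10. fire-alarm system test 22 days ago vs limit 30 → met
11. certified medication aides 6 ≥ 3 → met
12. dietary services review 63 days ago vs limit 60 → not met
Not met: 1, 8, 12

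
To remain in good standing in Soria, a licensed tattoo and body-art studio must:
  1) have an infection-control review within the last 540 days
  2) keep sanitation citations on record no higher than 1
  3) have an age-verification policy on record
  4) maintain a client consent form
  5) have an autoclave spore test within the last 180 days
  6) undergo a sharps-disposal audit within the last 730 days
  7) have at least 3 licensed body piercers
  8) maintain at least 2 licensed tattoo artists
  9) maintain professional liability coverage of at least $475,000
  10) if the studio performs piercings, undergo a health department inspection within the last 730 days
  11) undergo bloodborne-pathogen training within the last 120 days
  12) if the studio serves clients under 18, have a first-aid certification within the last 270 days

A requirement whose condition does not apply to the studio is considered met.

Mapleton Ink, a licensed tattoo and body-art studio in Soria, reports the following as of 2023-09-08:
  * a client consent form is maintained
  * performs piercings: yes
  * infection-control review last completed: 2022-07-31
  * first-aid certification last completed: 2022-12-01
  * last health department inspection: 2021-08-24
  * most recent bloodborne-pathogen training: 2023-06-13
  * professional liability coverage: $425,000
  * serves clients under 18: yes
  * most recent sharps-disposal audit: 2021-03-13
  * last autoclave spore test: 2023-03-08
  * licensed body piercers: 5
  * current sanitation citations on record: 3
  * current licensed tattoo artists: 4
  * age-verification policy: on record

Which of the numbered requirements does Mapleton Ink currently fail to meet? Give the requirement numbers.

2, 5, 6, 9, 10, 12

1. infection-control review 404 days ago vs limit 540 → met
2. sanitation citations on record 3 > 1 → not met
3. age-verification policy present → met
4. client consent form present → met
5. autoclave spore test 184 days ago vs limit 180 → not met
6. sharps-disposal audit 909 days ago vs limit 730 → not met
7. licensed body piercers 5 ≥ 3 → met
8. licensed tattoo artists 4 ≥ 2 → met
9. professional liability coverage $425,000 < $475,000 → not met
10. condition 'performs piercings' holds; health department inspection 745 days ago vs limit 730 → not met
11. bloodborne-pathogen training 87 days ago vs limit 120 → met
12. condition 'serves clients under 18' holds; first-aid certification 281 days ago vs limit 270 → not met
Not met: 2, 5, 6, 9, 10, 12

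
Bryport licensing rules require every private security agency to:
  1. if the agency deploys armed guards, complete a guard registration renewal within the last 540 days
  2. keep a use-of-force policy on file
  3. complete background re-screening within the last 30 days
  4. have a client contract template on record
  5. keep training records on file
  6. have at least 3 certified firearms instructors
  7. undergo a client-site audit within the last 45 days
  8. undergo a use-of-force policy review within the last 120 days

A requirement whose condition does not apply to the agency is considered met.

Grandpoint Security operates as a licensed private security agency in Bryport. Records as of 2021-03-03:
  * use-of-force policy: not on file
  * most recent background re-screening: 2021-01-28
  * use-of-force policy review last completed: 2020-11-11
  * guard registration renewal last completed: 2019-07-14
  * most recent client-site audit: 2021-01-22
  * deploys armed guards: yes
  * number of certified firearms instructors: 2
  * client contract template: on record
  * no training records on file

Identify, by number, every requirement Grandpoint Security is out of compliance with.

1, 2, 3, 5, 6

1. condition 'deploys armed guards' holds; guard registration renewal 598 days ago vs limit 540 → not met
2. use-of-force policy absent → not met
3. background re-screening 34 days ago vs limit 30 → not met
4. client contract template present → met
5. training records absent → not met
6. certified firearms instructors 2 < 3 → not met
7. client-site audit 40 days ago vs limit 45 → met
8. use-of-force policy review 112 days ago vs limit 120 → met
Not met: 1, 2, 3, 5, 6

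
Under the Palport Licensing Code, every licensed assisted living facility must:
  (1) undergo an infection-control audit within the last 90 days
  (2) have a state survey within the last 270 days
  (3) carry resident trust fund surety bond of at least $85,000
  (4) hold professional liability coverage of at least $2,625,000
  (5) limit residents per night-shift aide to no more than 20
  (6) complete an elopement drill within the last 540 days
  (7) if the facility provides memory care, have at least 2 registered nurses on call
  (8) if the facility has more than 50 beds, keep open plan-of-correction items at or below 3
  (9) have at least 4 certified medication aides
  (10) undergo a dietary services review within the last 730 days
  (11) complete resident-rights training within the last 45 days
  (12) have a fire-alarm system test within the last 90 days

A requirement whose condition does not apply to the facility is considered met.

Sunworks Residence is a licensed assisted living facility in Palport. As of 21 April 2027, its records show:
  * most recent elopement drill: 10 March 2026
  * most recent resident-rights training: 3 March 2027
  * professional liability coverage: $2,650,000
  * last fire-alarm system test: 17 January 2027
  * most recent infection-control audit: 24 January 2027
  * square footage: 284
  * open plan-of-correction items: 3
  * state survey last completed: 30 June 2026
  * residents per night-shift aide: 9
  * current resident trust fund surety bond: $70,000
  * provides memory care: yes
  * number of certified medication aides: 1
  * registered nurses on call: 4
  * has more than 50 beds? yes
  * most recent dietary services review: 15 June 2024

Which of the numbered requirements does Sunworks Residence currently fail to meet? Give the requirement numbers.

2, 3, 9, 10, 11, 12

1. infection-control audit 87 days ago vs limit 90 → met
2. state survey 295 days ago vs limit 270 → not met
3. resident trust fund surety bond $70,000 < $85,000 → not met
4. professional liability coverage $2,650,000 ≥ $2,625,000 → met
5. residents per night-shift aide 9 ≤ 20 → met
6. elopement drill 407 days ago vs limit 540 → met
7. condition 'provides memory care' holds; registered nurses on call 4 ≥ 2 → met
8. condition 'has more than 50 beds' holds; open plan-of-correction items 3 ≤ 3 → met
9. certified medication aides 1 < 4 → not met
10. dietary services review 1040 days ago vs limit 730 → not met
11. resident-rights training 49 days ago vs limit 45 → not met
12. fire-alarm system test 94 days ago vs limit 90 → not met
Not met: 2, 3, 9, 10, 11, 12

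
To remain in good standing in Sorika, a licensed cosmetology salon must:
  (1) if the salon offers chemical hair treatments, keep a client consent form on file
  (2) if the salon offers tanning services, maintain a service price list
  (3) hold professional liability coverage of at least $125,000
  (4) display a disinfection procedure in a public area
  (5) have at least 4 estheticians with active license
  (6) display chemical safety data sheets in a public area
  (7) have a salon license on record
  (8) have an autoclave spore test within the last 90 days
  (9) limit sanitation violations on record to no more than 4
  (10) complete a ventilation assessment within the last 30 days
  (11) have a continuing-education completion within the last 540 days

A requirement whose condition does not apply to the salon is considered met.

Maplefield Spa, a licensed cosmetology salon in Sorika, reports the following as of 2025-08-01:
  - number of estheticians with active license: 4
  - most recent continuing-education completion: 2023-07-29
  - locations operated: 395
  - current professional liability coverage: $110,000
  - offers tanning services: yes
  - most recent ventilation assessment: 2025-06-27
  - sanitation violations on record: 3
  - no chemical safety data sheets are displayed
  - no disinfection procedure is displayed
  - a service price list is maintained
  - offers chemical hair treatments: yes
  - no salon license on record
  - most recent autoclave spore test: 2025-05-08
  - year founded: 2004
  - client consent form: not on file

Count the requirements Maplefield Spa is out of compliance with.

1. condition 'offers chemical hair treatments' holds; client consent form absent → not met
2. condition 'offers tanning services' holds; service price list present → met
3. professional liability coverage $110,000 < $125,000 → not met
4. disinfection procedure absent → not met
5. estheticians with active license 4 ≥ 4 → met
6. chemical safety data sheets absent → not met
7. salon license absent → not met
8. autoclave spore test 85 days ago vs limit 90 → met
9. sanitation violations on record 3 ≤ 4 → met
10. ventilation assessment 35 days ago vs limit 30 → not met
11. continuing-education completion 734 days ago vs limit 540 → not met
Not met: 7 of 11

7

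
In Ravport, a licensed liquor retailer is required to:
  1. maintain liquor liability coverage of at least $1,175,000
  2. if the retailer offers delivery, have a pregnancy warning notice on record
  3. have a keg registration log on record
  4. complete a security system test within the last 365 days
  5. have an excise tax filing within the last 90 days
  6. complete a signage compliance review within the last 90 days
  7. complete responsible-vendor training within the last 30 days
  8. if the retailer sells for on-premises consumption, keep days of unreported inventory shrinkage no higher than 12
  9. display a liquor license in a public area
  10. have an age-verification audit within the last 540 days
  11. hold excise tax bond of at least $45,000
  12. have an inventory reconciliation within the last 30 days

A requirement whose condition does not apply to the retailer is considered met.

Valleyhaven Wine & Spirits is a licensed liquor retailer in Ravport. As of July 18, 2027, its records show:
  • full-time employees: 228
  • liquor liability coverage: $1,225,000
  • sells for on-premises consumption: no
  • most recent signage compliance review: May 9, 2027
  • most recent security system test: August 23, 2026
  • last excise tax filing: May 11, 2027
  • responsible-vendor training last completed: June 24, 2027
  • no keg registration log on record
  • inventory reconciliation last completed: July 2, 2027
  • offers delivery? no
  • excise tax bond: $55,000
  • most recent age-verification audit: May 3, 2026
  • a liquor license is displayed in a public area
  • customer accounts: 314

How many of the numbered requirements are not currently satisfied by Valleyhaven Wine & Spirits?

1

1. liquor liability coverage $1,225,000 ≥ $1,175,000 → met
2. condition 'offers delivery' does not hold → requirement n/a → met
3. keg registration log absent → not met
4. security system test 329 days ago vs limit 365 → met
5. excise tax filing 68 days ago vs limit 90 → met
6. signage compliance review 70 days ago vs limit 90 → met
7. responsible-vendor training 24 days ago vs limit 30 → met
8. condition 'sells for on-premises consumption' does not hold → requirement n/a → met
9. liquor license present → met
10. age-verification audit 441 days ago vs limit 540 → met
11. excise tax bond $55,000 ≥ $45,000 → met
12. inventory reconciliation 16 days ago vs limit 30 → met
Not met: 1 of 12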